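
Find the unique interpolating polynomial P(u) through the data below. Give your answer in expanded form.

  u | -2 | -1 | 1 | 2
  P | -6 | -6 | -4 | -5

L_0(u) = (u + 1)(u - 1)(u - 2) / [-12] = -(1/12)u^3 + (1/6)u^2 + (1/12)u - 1/6
L_1(u) = (u + 2)(u - 1)(u - 2) / [6] = (1/6)u^3 - (1/6)u^2 - (2/3)u + 2/3
L_2(u) = (u + 2)(u + 1)(u - 2) / [-6] = -(1/6)u^3 - (1/6)u^2 + (2/3)u + 2/3
L_3(u) = (u + 2)(u + 1)(u - 1) / [12] = (1/12)u^3 + (1/6)u^2 - (1/12)u - 1/6
P(u) = (-6)·L_0 + (-6)·L_1 + (-4)·L_2 + (-5)·L_3
  (-6)·L_0(u) = (1/2)u^3 - u^2 - (1/2)u + 1
  (-6)·L_1(u) = -u^3 + u^2 + 4u - 4
  (-4)·L_2(u) = (2/3)u^3 + (2/3)u^2 - (8/3)u - 8/3
  (-5)·L_3(u) = -(5/12)u^3 - (5/6)u^2 + (5/12)u + 5/6
Adding term by term: -(1/4)u^3 - (1/6)u^2 + (5/4)u - 29/6

P(u) = -(1/4)u^3 - (1/6)u^2 + (5/4)u - 29/6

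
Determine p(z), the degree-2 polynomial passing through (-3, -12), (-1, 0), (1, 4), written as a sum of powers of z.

Newton's divided differences:
p[-3,-1] = (0 - (-12)) / (-1 - (-3)) = 6
p[-1,1] = (4 - 0) / (1 - (-1)) = 2
p[-3,-1,1] = (2 - 6) / (1 - (-3)) = -1
p(z) = -12 + 6·(z + 3) + (-1)·(z + 3)(z + 1)
Expanding: p(z) = -z^2 + 2z + 3

p(z) = -z^2 + 2z + 3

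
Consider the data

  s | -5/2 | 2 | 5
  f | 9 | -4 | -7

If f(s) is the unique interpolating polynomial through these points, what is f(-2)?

L_0(-2) = (-4)·(-7)/[(-9/2)·(-15/2)] = 112/135
L_1(-2) = (1/2)·(-7)/[(9/2)·(-3)] = 7/27
L_2(-2) = (1/2)·(-4)/[(15/2)·(3)] = -4/45
Sum: 9·(112/135) + (-4)·(7/27) + (-7)·(-4/45) = 952/135

952/135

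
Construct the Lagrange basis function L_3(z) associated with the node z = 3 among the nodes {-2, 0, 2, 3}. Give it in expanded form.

L_3(z) = (z + 2)z(z - 2) / [(5)·(3)·(1)]
       = (z^3 - 4z) / (15)

L_3(z) = (1/15)z^3 - (4/15)z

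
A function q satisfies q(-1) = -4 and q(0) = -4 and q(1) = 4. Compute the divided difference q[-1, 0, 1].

q[-1,0] = (-4 - (-4)) / (0 - (-1)) = 0
q[0,1] = (4 - (-4)) / (1 - 0) = 8
q[-1,0,1] = (8 - 0) / (1 - (-1)) = 4

4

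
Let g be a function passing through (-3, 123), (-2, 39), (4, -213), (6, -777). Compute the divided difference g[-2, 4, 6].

g[-2,4] = (-213 - 39) / (4 - (-2)) = -42
g[4,6] = (-777 - (-213)) / (6 - 4) = -282
g[-2,4,6] = (-282 - (-42)) / (6 - (-2)) = -30

-30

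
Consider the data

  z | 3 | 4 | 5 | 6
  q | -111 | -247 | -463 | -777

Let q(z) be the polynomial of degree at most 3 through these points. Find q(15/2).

-11769/8

Using Newton's divided-difference form:
q[3,4] = (-247 - (-111)) / (4 - 3) = -136
q[4,5] = (-463 - (-247)) / (5 - 4) = -216
q[5,6] = (-777 - (-463)) / (6 - 5) = -314
q[3,4,5] = (-216 - (-136)) / (5 - 3) = -40
q[4,5,6] = (-314 - (-216)) / (6 - 4) = -49
q[3,4,5,6] = (-49 - (-40)) / (6 - 3) = -3
q(15/2) = -111 + (-136)·(9/2) + (-40)·(9/2)·(7/2) + (-3)·(9/2)·(7/2)·(5/2) = -11769/8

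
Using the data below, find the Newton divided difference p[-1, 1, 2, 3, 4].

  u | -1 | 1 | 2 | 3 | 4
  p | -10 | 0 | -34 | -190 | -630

p[-1,1] = (0 - (-10)) / (1 - (-1)) = 5
p[1,2] = (-34 - 0) / (2 - 1) = -34
p[2,3] = (-190 - (-34)) / (3 - 2) = -156
p[3,4] = (-630 - (-190)) / (4 - 3) = -440
p[-1,1,2] = (-34 - 5) / (2 - (-1)) = -13
p[1,2,3] = (-156 - (-34)) / (3 - 1) = -61
p[2,3,4] = (-440 - (-156)) / (4 - 2) = -142
p[-1,1,2,3] = (-61 - (-13)) / (3 - (-1)) = -12
p[1,2,3,4] = (-142 - (-61)) / (4 - 1) = -27
p[-1,1,2,3,4] = (-27 - (-12)) / (4 - (-1)) = -3

-3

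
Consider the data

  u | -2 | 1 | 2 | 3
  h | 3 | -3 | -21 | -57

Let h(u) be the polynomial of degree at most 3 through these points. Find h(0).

3

Evaluate each Lagrange basis at u = 0:
L_0(0) = (-1)·(-2)·(-3)/[(-3)·(-4)·(-5)] = 1/10
L_1(0) = (2)·(-2)·(-3)/[(3)·(-1)·(-2)] = 2
L_2(0) = (2)·(-1)·(-3)/[(4)·(1)·(-1)] = -3/2
L_3(0) = (2)·(-1)·(-2)/[(5)·(2)·(1)] = 2/5
Sum: 3·(1/10) + (-3)·(2) + (-21)·(-3/2) + (-57)·(2/5) = 3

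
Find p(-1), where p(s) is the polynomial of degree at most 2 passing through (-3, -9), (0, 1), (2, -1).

Using Newton's divided-difference form:
p[-3,0] = (1 - (-9)) / (0 - (-3)) = 10/3
p[0,2] = (-1 - 1) / (2 - 0) = -1
p[-3,0,2] = (-1 - 10/3) / (2 - (-3)) = -13/15
p(-1) = -9 + (10/3)·(2) + (-13/15)·(2)·(-1) = -3/5

-3/5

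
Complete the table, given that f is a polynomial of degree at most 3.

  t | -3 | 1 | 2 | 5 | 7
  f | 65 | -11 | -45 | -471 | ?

The 4 known values determine f uniquely (degree ≤ 3).
L_0(7) = (6)·(5)·(2)/[(-4)·(-5)·(-8)] = -3/8
L_1(7) = (10)·(5)·(2)/[(4)·(-1)·(-4)] = 25/4
L_2(7) = (10)·(6)·(2)/[(5)·(1)·(-3)] = -8
L_3(7) = (10)·(6)·(5)/[(8)·(4)·(3)] = 25/8
Sum: 65·(-3/8) + (-11)·(25/4) + (-45)·(-8) + (-471)·(25/8) = -1205

-1205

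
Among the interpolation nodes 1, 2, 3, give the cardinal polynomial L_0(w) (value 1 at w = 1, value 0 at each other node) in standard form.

L_0(w) = (w - 2)(w - 3) / [(-1)·(-2)]
       = (w^2 - 5w + 6) / (2)

L_0(w) = (1/2)w^2 - (5/2)w + 3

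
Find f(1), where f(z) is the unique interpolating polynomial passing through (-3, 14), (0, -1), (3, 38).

6

Using Newton's divided-difference form:
f[-3,0] = (-1 - 14) / (0 - (-3)) = -5
f[0,3] = (38 - (-1)) / (3 - 0) = 13
f[-3,0,3] = (13 - (-5)) / (3 - (-3)) = 3
f(1) = 14 + (-5)·(4) + 3·(4)·(1) = 6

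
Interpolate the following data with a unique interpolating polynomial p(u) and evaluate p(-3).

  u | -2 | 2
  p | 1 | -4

Evaluate each Lagrange basis at u = -3:
L_0(-3) = (-5)/[(-4)] = 5/4
L_1(-3) = (-1)/[(4)] = -1/4
Sum: 1·(5/4) + (-4)·(-1/4) = 9/4

9/4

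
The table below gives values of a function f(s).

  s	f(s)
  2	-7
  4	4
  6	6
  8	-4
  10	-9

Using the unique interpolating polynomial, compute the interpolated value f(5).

L_0(5) = (1)·(-1)·(-3)·(-5)/[(-2)·(-4)·(-6)·(-8)] = -5/128
L_1(5) = (3)·(-1)·(-3)·(-5)/[(2)·(-2)·(-4)·(-6)] = 15/32
L_2(5) = (3)·(1)·(-3)·(-5)/[(4)·(2)·(-2)·(-4)] = 45/64
L_3(5) = (3)·(1)·(-1)·(-5)/[(6)·(4)·(2)·(-2)] = -5/32
L_4(5) = (3)·(1)·(-1)·(-3)/[(8)·(6)·(4)·(2)] = 3/128
Sum: (-7)·(-5/128) + 4·(15/32) + 6·(45/64) + (-4)·(-5/32) + (-9)·(3/128) = 217/32

217/32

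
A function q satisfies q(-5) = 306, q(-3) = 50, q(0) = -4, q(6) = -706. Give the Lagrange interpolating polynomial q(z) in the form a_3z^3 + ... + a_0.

q(z) = -3z^3 - 2z^2 + 3z - 4

Build the Lagrange basis polynomials:
L_0(z) = (z + 3)z(z - 6) / [-110] = -(1/110)z^3 + (3/110)z^2 + (9/55)z
L_1(z) = (z + 5)z(z - 6) / [54] = (1/54)z^3 - (1/54)z^2 - (5/9)z
L_2(z) = (z + 5)(z + 3)(z - 6) / [-90] = -(1/90)z^3 - (1/45)z^2 + (11/30)z + 1
L_3(z) = (z + 5)(z + 3)z / [594] = (1/594)z^3 + (4/297)z^2 + (5/198)z
q(z) = 306·L_0 + 50·L_1 + (-4)·L_2 + (-706)·L_3
  306·L_0(z) = -(153/55)z^3 + (459/55)z^2 + (2754/55)z
  50·L_1(z) = (25/27)z^3 - (25/27)z^2 - (250/9)z
  (-4)·L_2(z) = (2/45)z^3 + (4/45)z^2 - (22/15)z - 4
  (-706)·L_3(z) = -(353/297)z^3 - (2824/297)z^2 - (1765/99)z
Adding term by term: -3z^3 - 2z^2 + 3z - 4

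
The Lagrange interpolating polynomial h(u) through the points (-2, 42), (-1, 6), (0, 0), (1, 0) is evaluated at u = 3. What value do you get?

L_0(3) = (4)·(3)·(2)/[(-1)·(-2)·(-3)] = -4
L_1(3) = (5)·(3)·(2)/[(1)·(-1)·(-2)] = 15
L_2(3) = (5)·(4)·(2)/[(2)·(1)·(-1)] = -20
L_3(3) = (5)·(4)·(3)/[(3)·(2)·(1)] = 10
Sum: 42·(-4) + 6·(15) + 0 + 0 = -78

-78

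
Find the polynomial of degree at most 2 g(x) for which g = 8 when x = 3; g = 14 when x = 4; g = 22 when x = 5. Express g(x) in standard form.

Build the Lagrange basis polynomials:
L_0(x) = (x - 4)(x - 5) / [2] = (1/2)x^2 - (9/2)x + 10
L_1(x) = (x - 3)(x - 5) / [-1] = -x^2 + 8x - 15
L_2(x) = (x - 3)(x - 4) / [2] = (1/2)x^2 - (7/2)x + 6
g(x) = 8·L_0 + 14·L_1 + 22·L_2
  8·L_0(x) = 4x^2 - 36x + 80
  14·L_1(x) = -14x^2 + 112x - 210
  22·L_2(x) = 11x^2 - 77x + 132
Adding term by term: x^2 - x + 2

g(x) = x^2 - x + 2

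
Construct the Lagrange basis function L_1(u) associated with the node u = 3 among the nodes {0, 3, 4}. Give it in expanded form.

L_1(u) = u(u - 4) / [(3)·(-1)]
       = (u^2 - 4u) / (-3)

L_1(u) = -(1/3)u^2 + (4/3)u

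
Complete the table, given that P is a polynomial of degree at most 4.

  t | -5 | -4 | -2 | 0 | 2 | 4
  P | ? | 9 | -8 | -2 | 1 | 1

2647/64

The 5 known values determine P uniquely (degree ≤ 4).
Evaluate each Lagrange basis at t = -5:
L_0(-5) = (-3)·(-5)·(-7)·(-9)/[(-2)·(-4)·(-6)·(-8)] = 315/128
L_1(-5) = (-1)·(-5)·(-7)·(-9)/[(2)·(-2)·(-4)·(-6)] = -105/32
L_2(-5) = (-1)·(-3)·(-7)·(-9)/[(4)·(2)·(-2)·(-4)] = 189/64
L_3(-5) = (-1)·(-3)·(-5)·(-9)/[(6)·(4)·(2)·(-2)] = -45/32
L_4(-5) = (-1)·(-3)·(-5)·(-7)/[(8)·(6)·(4)·(2)] = 35/128
Sum: 9·(315/128) + (-8)·(-105/32) + (-2)·(189/64) + 1·(-45/32) + 1·(35/128) = 2647/64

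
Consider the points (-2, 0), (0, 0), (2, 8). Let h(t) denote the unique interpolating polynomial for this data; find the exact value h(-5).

L_0(-5) = (-5)·(-7)/[(-2)·(-4)] = 35/8
L_1(-5) = (-3)·(-7)/[(2)·(-2)] = -21/4
L_2(-5) = (-3)·(-5)/[(4)·(2)] = 15/8
Sum: 0 + 0 + 8·(15/8) = 15

15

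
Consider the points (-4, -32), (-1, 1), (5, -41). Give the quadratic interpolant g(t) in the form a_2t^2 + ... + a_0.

L_0(t) = (t + 1)(t - 5) / [27] = (1/27)t^2 - (4/27)t - 5/27
L_1(t) = (t + 4)(t - 5) / [-18] = -(1/18)t^2 + (1/18)t + 10/9
L_2(t) = (t + 4)(t + 1) / [54] = (1/54)t^2 + (5/54)t + 2/27
g(t) = (-32)·L_0 + 1·L_1 + (-41)·L_2
  (-32)·L_0(t) = -(32/27)t^2 + (128/27)t + 160/27
  1·L_1(t) = -(1/18)t^2 + (1/18)t + 10/9
  (-41)·L_2(t) = -(41/54)t^2 - (205/54)t - 82/27
Adding term by term: -2t^2 + t + 4

g(t) = -2t^2 + t + 4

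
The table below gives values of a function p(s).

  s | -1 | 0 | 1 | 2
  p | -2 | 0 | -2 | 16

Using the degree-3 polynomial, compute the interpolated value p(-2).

Evaluate each Lagrange basis at s = -2:
L_0(-2) = (-2)·(-3)·(-4)/[(-1)·(-2)·(-3)] = 4
L_1(-2) = (-1)·(-3)·(-4)/[(1)·(-1)·(-2)] = -6
L_2(-2) = (-1)·(-2)·(-4)/[(2)·(1)·(-1)] = 4
L_3(-2) = (-1)·(-2)·(-3)/[(3)·(2)·(1)] = -1
Sum: (-2)·(4) + 0 + (-2)·(4) + 16·(-1) = -32

-32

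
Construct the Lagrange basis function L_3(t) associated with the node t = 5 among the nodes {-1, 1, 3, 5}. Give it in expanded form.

L_3(t) = (t + 1)(t - 1)(t - 3) / [(6)·(4)·(2)]
       = (t^3 - 3t^2 - t + 3) / (48)

L_3(t) = (1/48)t^3 - (1/16)t^2 - (1/48)t + 1/16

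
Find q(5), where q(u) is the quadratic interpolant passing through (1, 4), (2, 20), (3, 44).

116

Evaluate each Lagrange basis at u = 5:
L_0(5) = (3)·(2)/[(-1)·(-2)] = 3
L_1(5) = (4)·(2)/[(1)·(-1)] = -8
L_2(5) = (4)·(3)/[(2)·(1)] = 6
Sum: 4·(3) + 20·(-8) + 44·(6) = 116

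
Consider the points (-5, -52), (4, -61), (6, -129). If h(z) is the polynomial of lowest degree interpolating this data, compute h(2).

Using Newton's divided-difference form:
h[-5,4] = (-61 - (-52)) / (4 - (-5)) = -1
h[4,6] = (-129 - (-61)) / (6 - 4) = -34
h[-5,4,6] = (-34 - (-1)) / (6 - (-5)) = -3
h(2) = -52 + (-1)·(7) + (-3)·(7)·(-2) = -17

-17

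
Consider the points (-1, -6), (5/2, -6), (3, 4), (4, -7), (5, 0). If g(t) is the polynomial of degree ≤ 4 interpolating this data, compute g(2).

Using Newton's divided-difference form:
g[-1,5/2] = (-6 - (-6)) / (5/2 - (-1)) = 0
g[5/2,3] = (4 - (-6)) / (3 - 5/2) = 20
g[3,4] = (-7 - 4) / (4 - 3) = -11
g[4,5] = (0 - (-7)) / (5 - 4) = 7
g[-1,5/2,3] = (20 - 0) / (3 - (-1)) = 5
g[5/2,3,4] = (-11 - 20) / (4 - 5/2) = -62/3
g[3,4,5] = (7 - (-11)) / (5 - 3) = 9
g[-1,5/2,3,4] = (-62/3 - 5) / (4 - (-1)) = -77/15
g[5/2,3,4,5] = (9 - (-62/3)) / (5 - 5/2) = 178/15
g[-1,5/2,3,4,5] = (178/15 - (-77/15)) / (5 - (-1)) = 17/6
g(2) = -6 + 0·(3) + 5·(3)·(-1/2) + (-77/15)·(3)·(-1/2)·(-1) + (17/6)·(3)·(-1/2)·(-1)·(-2) = -297/10

-297/10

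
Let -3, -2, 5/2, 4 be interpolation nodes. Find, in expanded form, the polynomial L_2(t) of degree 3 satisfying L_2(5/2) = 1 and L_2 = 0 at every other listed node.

L_2(t) = (t + 3)(t + 2)(t - 4) / [(11/2)·(9/2)·(-3/2)]
       = (t^3 + t^2 - 14t - 24) / (-297/8)

L_2(t) = -(8/297)t^3 - (8/297)t^2 + (112/297)t + 64/99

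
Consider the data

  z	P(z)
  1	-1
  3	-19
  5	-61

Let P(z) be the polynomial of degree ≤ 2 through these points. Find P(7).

Evaluate each Lagrange basis at z = 7:
L_0(7) = (4)·(2)/[(-2)·(-4)] = 1
L_1(7) = (6)·(2)/[(2)·(-2)] = -3
L_2(7) = (6)·(4)/[(4)·(2)] = 3
Sum: (-1)·(1) + (-19)·(-3) + (-61)·(3) = -127

-127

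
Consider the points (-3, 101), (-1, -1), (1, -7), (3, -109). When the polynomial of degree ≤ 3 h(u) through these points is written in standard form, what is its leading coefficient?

-4

L_0(u) = (u + 1)(u - 1)(u - 3) / [-48] = -(1/48)u^3 + (1/16)u^2 + (1/48)u - 1/16
L_1(u) = (u + 3)(u - 1)(u - 3) / [16] = (1/16)u^3 - (1/16)u^2 - (9/16)u + 9/16
L_2(u) = (u + 3)(u + 1)(u - 3) / [-16] = -(1/16)u^3 - (1/16)u^2 + (9/16)u + 9/16
L_3(u) = (u + 3)(u + 1)(u - 1) / [48] = (1/48)u^3 + (1/16)u^2 - (1/48)u - 1/16
h(u) = 101·L_0 + (-1)·L_1 + (-7)·L_2 + (-109)·L_3
Only the coefficient of u^3 is needed; take it from each L_i and combine:
101·(-1/48) + (-1)·(1/16) + (-7)·(-1/16) + (-109)·(1/48) = -4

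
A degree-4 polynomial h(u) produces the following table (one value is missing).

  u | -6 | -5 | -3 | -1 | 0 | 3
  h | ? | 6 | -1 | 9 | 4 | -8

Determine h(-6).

205/4

The 5 known values determine h uniquely (degree ≤ 4).
Evaluate each Lagrange basis at u = -6:
L_0(-6) = (-3)·(-5)·(-6)·(-9)/[(-2)·(-4)·(-5)·(-8)] = 81/32
L_1(-6) = (-1)·(-5)·(-6)·(-9)/[(2)·(-2)·(-3)·(-6)] = -15/4
L_2(-6) = (-1)·(-3)·(-6)·(-9)/[(4)·(2)·(-1)·(-4)] = 81/16
L_3(-6) = (-1)·(-3)·(-5)·(-9)/[(5)·(3)·(1)·(-3)] = -3
L_4(-6) = (-1)·(-3)·(-5)·(-6)/[(8)·(6)·(4)·(3)] = 5/32
Sum: 6·(81/32) + (-1)·(-15/4) + 9·(81/16) + 4·(-3) + (-8)·(5/32) = 205/4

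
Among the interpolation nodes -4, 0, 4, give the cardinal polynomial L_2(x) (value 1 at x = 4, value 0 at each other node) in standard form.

L_2(x) = (x + 4)x / [(8)·(4)]
       = (x^2 + 4x) / (32)

L_2(x) = (1/32)x^2 + (1/8)x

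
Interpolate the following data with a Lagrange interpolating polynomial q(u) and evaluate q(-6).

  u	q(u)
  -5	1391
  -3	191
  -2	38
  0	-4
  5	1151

2834

L_0(-6) = (-3)·(-4)·(-6)·(-11)/[(-2)·(-3)·(-5)·(-10)] = 66/25
L_1(-6) = (-1)·(-4)·(-6)·(-11)/[(2)·(-1)·(-3)·(-8)] = -11/2
L_2(-6) = (-1)·(-3)·(-6)·(-11)/[(3)·(1)·(-2)·(-7)] = 33/7
L_3(-6) = (-1)·(-3)·(-4)·(-11)/[(5)·(3)·(2)·(-5)] = -22/25
L_4(-6) = (-1)·(-3)·(-4)·(-6)/[(10)·(8)·(7)·(5)] = 9/350
Sum: 1391·(66/25) + 191·(-11/2) + 38·(33/7) + (-4)·(-22/25) + 1151·(9/350) = 2834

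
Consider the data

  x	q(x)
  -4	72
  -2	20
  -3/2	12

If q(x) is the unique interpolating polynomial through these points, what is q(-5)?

Using Newton's divided-difference form:
q[-4,-2] = (20 - 72) / (-2 - (-4)) = -26
q[-2,-3/2] = (12 - 20) / (-3/2 - (-2)) = -16
q[-4,-2,-3/2] = (-16 - (-26)) / (-3/2 - (-4)) = 4
q(-5) = 72 + (-26)·(-1) + 4·(-1)·(-3) = 110

110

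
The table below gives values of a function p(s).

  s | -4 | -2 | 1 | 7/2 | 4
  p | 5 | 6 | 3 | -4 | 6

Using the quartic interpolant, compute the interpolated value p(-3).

4883/3300

Evaluate each Lagrange basis at s = -3:
L_0(-3) = (-1)·(-4)·(-13/2)·(-7)/[(-2)·(-5)·(-15/2)·(-8)] = 91/300
L_1(-3) = (1)·(-4)·(-13/2)·(-7)/[(2)·(-3)·(-11/2)·(-6)] = 91/99
L_2(-3) = (1)·(-1)·(-13/2)·(-7)/[(5)·(3)·(-5/2)·(-3)] = -91/225
L_3(-3) = (1)·(-1)·(-4)·(-7)/[(15/2)·(11/2)·(5/2)·(-1/2)] = 448/825
L_4(-3) = (1)·(-1)·(-4)·(-13/2)/[(8)·(6)·(3)·(1/2)] = -13/36
Sum: 5·(91/300) + 6·(91/99) + 3·(-91/225) + (-4)·(448/825) + 6·(-13/36) = 4883/3300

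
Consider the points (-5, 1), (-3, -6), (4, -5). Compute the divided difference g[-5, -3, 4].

g[-5,-3] = (-6 - 1) / (-3 - (-5)) = -7/2
g[-3,4] = (-5 - (-6)) / (4 - (-3)) = 1/7
g[-5,-3,4] = (1/7 - (-7/2)) / (4 - (-5)) = 17/42

17/42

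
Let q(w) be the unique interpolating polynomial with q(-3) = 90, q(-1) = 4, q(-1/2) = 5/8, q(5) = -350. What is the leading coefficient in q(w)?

-3

L_0(w) = (w + 1)(w + 1/2)(w - 5) / [-40] = -(1/40)w^3 + (7/80)w^2 + (7/40)w + 1/16
L_1(w) = (w + 3)(w + 1/2)(w - 5) / [6] = (1/6)w^3 - (1/4)w^2 - (8/3)w - 5/4
L_2(w) = (w + 3)(w + 1)(w - 5) / [-55/8] = -(8/55)w^3 + (8/55)w^2 + (136/55)w + 24/11
L_3(w) = (w + 3)(w + 1)(w + 1/2) / [264] = (1/264)w^3 + (3/176)w^2 + (5/264)w + 1/176
q(w) = 90·L_0 + 4·L_1 + (5/8)·L_2 + (-350)·L_3
Only the coefficient of w^3 is needed; take it from each L_i and combine:
90·(-1/40) + 4·(1/6) + (5/8)·(-8/55) + (-350)·(1/264) = -3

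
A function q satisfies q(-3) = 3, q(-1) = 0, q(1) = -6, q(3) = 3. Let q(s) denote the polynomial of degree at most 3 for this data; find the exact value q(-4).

Using Newton's divided-difference form:
q[-3,-1] = (0 - 3) / (-1 - (-3)) = -3/2
q[-1,1] = (-6 - 0) / (1 - (-1)) = -3
q[1,3] = (3 - (-6)) / (3 - 1) = 9/2
q[-3,-1,1] = (-3 - (-3/2)) / (1 - (-3)) = -3/8
q[-1,1,3] = (9/2 - (-3)) / (3 - (-1)) = 15/8
q[-3,-1,1,3] = (15/8 - (-3/8)) / (3 - (-3)) = 3/8
q(-4) = 3 + (-3/2)·(-1) + (-3/8)·(-1)·(-3) + (3/8)·(-1)·(-3)·(-5) = -9/4

-9/4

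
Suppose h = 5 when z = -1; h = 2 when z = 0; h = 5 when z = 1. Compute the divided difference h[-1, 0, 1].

3

h[-1,0] = (2 - 5) / (0 - (-1)) = -3
h[0,1] = (5 - 2) / (1 - 0) = 3
h[-1,0,1] = (3 - (-3)) / (1 - (-1)) = 3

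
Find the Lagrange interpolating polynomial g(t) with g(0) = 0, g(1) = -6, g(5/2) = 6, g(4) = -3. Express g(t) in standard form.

g(t) = -(77/30)t^3 + (175/12)t^2 - (1081/60)t

L_0(t) = (t - 1)(t - 5/2)(t - 4) / [-10] = -(1/10)t^3 + (3/4)t^2 - (33/20)t + 1
L_1(t) = t(t - 5/2)(t - 4) / [9/2] = (2/9)t^3 - (13/9)t^2 + (20/9)t
L_2(t) = t(t - 1)(t - 4) / [-45/8] = -(8/45)t^3 + (8/9)t^2 - (32/45)t
L_3(t) = t(t - 1)(t - 5/2) / [18] = (1/18)t^3 - (7/36)t^2 + (5/36)t
g(t) = 0·L_0 + (-6)·L_1 + 6·L_2 + (-3)·L_3
  0·L_0(t) = 0
  (-6)·L_1(t) = -(4/3)t^3 + (26/3)t^2 - (40/3)t
  6·L_2(t) = -(16/15)t^3 + (16/3)t^2 - (64/15)t
  (-3)·L_3(t) = -(1/6)t^3 + (7/12)t^2 - (5/12)t
Adding term by term: -(77/30)t^3 + (175/12)t^2 - (1081/60)t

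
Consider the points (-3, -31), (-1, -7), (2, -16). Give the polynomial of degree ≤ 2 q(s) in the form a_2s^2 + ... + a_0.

q(s) = -3s^2 - 4

Build the Lagrange basis polynomials:
L_0(s) = (s + 1)(s - 2) / [10] = (1/10)s^2 - (1/10)s - 1/5
L_1(s) = (s + 3)(s - 2) / [-6] = -(1/6)s^2 - (1/6)s + 1
L_2(s) = (s + 3)(s + 1) / [15] = (1/15)s^2 + (4/15)s + 1/5
q(s) = (-31)·L_0 + (-7)·L_1 + (-16)·L_2
  (-31)·L_0(s) = -(31/10)s^2 + (31/10)s + 31/5
  (-7)·L_1(s) = (7/6)s^2 + (7/6)s - 7
  (-16)·L_2(s) = -(16/15)s^2 - (64/15)s - 16/5
Adding term by term: -3s^2 - 4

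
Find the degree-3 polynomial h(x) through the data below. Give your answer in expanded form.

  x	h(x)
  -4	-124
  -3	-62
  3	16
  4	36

L_0(x) = (x + 3)(x - 3)(x - 4) / [-56] = -(1/56)x^3 + (1/14)x^2 + (9/56)x - 9/14
L_1(x) = (x + 4)(x - 3)(x - 4) / [42] = (1/42)x^3 - (1/14)x^2 - (8/21)x + 8/7
L_2(x) = (x + 4)(x + 3)(x - 4) / [-42] = -(1/42)x^3 - (1/14)x^2 + (8/21)x + 8/7
L_3(x) = (x + 4)(x + 3)(x - 3) / [56] = (1/56)x^3 + (1/14)x^2 - (9/56)x - 9/14
h(x) = (-124)·L_0 + (-62)·L_1 + 16·L_2 + 36·L_3
  (-124)·L_0(x) = (31/14)x^3 - (62/7)x^2 - (279/14)x + 558/7
  (-62)·L_1(x) = -(31/21)x^3 + (31/7)x^2 + (496/21)x - 496/7
  16·L_2(x) = -(8/21)x^3 - (8/7)x^2 + (128/21)x + 128/7
  36·L_3(x) = (9/14)x^3 + (18/7)x^2 - (81/14)x - 162/7
Adding term by term: x^3 - 3x^2 + 4x + 4

h(x) = x^3 - 3x^2 + 4x + 4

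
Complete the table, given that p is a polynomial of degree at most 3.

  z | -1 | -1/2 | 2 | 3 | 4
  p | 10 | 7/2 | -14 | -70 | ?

-190

The 4 known values determine p uniquely (degree ≤ 3).
Evaluate each Lagrange basis at z = 4:
L_0(4) = (9/2)·(2)·(1)/[(-1/2)·(-3)·(-4)] = -3/2
L_1(4) = (5)·(2)·(1)/[(1/2)·(-5/2)·(-7/2)] = 16/7
L_2(4) = (5)·(9/2)·(1)/[(3)·(5/2)·(-1)] = -3
L_3(4) = (5)·(9/2)·(2)/[(4)·(7/2)·(1)] = 45/14
Sum: 10·(-3/2) + 7/2·(16/7) + (-14)·(-3) + (-70)·(45/14) = -190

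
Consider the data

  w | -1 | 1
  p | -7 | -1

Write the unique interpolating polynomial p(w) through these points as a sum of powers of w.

Build the Lagrange basis polynomials:
L_0(w) = (w - 1) / [-2] = -(1/2)w + 1/2
L_1(w) = (w + 1) / [2] = (1/2)w + 1/2
p(w) = (-7)·L_0 + (-1)·L_1
  (-7)·L_0(w) = (7/2)w - 7/2
  (-1)·L_1(w) = -(1/2)w - 1/2
Adding term by term: 3w - 4

p(w) = 3w - 4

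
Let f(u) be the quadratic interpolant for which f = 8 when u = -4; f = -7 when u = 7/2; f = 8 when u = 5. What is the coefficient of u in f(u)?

-4/3

L_0(u) = (u - 7/2)(u - 5) / [135/2] = (2/135)u^2 - (17/135)u + 7/27
L_1(u) = (u + 4)(u - 5) / [-45/4] = -(4/45)u^2 + (4/45)u + 16/9
L_2(u) = (u + 4)(u - 7/2) / [27/2] = (2/27)u^2 + (1/27)u - 28/27
f(u) = 8·L_0 + (-7)·L_1 + 8·L_2
Only the coefficient of u is needed; take it from each L_i and combine:
8·(-17/135) + (-7)·(4/45) + 8·(1/27) = -4/3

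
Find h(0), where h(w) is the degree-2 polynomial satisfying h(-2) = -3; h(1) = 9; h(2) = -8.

L_0(0) = (-1)·(-2)/[(-3)·(-4)] = 1/6
L_1(0) = (2)·(-2)/[(3)·(-1)] = 4/3
L_2(0) = (2)·(-1)/[(4)·(1)] = -1/2
Sum: (-3)·(1/6) + 9·(4/3) + (-8)·(-1/2) = 31/2

31/2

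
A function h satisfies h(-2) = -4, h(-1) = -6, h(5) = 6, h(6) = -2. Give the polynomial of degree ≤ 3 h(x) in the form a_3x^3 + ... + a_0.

Newton's divided differences:
h[-2,-1] = (-6 - (-4)) / (-1 - (-2)) = -2
h[-1,5] = (6 - (-6)) / (5 - (-1)) = 2
h[5,6] = (-2 - 6) / (6 - 5) = -8
h[-2,-1,5] = (2 - (-2)) / (5 - (-2)) = 4/7
h[-1,5,6] = (-8 - 2) / (6 - (-1)) = -10/7
h[-2,-1,5,6] = (-10/7 - 4/7) / (6 - (-2)) = -1/4
h(x) = -4 + (-2)·(x + 2) + (4/7)·(x + 2)(x + 1) + (-1/4)·(x + 2)(x + 1)(x - 5)
Expanding: h(x) = -(1/4)x^3 + (15/14)x^2 + (83/28)x - 61/14

h(x) = -(1/4)x^3 + (15/14)x^2 + (83/28)x - 61/14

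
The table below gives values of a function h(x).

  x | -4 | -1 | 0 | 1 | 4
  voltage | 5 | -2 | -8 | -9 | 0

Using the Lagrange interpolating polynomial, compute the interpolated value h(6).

-429/8

L_0(6) = (7)·(6)·(5)·(2)/[(-3)·(-4)·(-5)·(-8)] = 7/8
L_1(6) = (10)·(6)·(5)·(2)/[(3)·(-1)·(-2)·(-5)] = -20
L_2(6) = (10)·(7)·(5)·(2)/[(4)·(1)·(-1)·(-4)] = 175/4
L_3(6) = (10)·(7)·(6)·(2)/[(5)·(2)·(1)·(-3)] = -28
L_4(6) = (10)·(7)·(6)·(5)/[(8)·(5)·(4)·(3)] = 35/8
Sum: 5·(7/8) + (-2)·(-20) + (-8)·(175/4) + (-9)·(-28) + 0 = -429/8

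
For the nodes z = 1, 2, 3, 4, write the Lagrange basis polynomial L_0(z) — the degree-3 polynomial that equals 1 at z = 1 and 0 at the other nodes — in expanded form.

L_0(z) = (z - 2)(z - 3)(z - 4) / [(-1)·(-2)·(-3)]
       = (z^3 - 9z^2 + 26z - 24) / (-6)

L_0(z) = -(1/6)z^3 + (3/2)z^2 - (13/3)z + 4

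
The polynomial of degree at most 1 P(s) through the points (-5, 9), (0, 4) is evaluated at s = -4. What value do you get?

Evaluate each Lagrange basis at s = -4:
L_0(-4) = (-4)/[(-5)] = 4/5
L_1(-4) = (1)/[(5)] = 1/5
Sum: 9·(4/5) + 4·(1/5) = 8

8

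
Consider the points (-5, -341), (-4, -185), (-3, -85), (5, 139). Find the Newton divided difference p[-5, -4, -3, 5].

2

p[-5,-4] = (-185 - (-341)) / (-4 - (-5)) = 156
p[-4,-3] = (-85 - (-185)) / (-3 - (-4)) = 100
p[-3,5] = (139 - (-85)) / (5 - (-3)) = 28
p[-5,-4,-3] = (100 - 156) / (-3 - (-5)) = -28
p[-4,-3,5] = (28 - 100) / (5 - (-4)) = -8
p[-5,-4,-3,5] = (-8 - (-28)) / (5 - (-5)) = 2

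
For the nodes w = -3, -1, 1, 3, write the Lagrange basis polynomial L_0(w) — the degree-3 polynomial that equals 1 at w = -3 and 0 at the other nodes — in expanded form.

L_0(w) = -(1/48)w^3 + (1/16)w^2 + (1/48)w - 1/16

L_0(w) = (w + 1)(w - 1)(w - 3) / [(-2)·(-4)·(-6)]
       = (w^3 - 3w^2 - w + 3) / (-48)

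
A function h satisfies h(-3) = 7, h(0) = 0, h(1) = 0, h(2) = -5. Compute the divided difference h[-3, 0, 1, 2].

-37/60

h[-3,0] = (0 - 7) / (0 - (-3)) = -7/3
h[0,1] = (0 - 0) / (1 - 0) = 0
h[1,2] = (-5 - 0) / (2 - 1) = -5
h[-3,0,1] = (0 - (-7/3)) / (1 - (-3)) = 7/12
h[0,1,2] = (-5 - 0) / (2 - 0) = -5/2
h[-3,0,1,2] = (-5/2 - 7/12) / (2 - (-3)) = -37/60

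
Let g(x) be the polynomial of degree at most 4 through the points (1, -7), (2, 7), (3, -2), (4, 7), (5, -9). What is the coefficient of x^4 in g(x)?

The leading coefficient equals the top divided difference g[1,2,3,4,5].
g[1,2] = (7 - (-7)) / (2 - 1) = 14
g[2,3] = (-2 - 7) / (3 - 2) = -9
g[3,4] = (7 - (-2)) / (4 - 3) = 9
g[4,5] = (-9 - 7) / (5 - 4) = -16
g[1,2,3] = (-9 - 14) / (3 - 1) = -23/2
g[2,3,4] = (9 - (-9)) / (4 - 2) = 9
g[3,4,5] = (-16 - 9) / (5 - 3) = -25/2
g[1,2,3,4] = (9 - (-23/2)) / (4 - 1) = 41/6
g[2,3,4,5] = (-25/2 - 9) / (5 - 2) = -43/6
g[1,2,3,4,5] = (-43/6 - 41/6) / (5 - 1) = -7/2

-7/2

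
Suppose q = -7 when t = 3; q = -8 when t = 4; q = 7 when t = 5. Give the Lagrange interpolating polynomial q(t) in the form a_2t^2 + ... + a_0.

q(t) = 8t^2 - 57t + 92

Build the Lagrange basis polynomials:
L_0(t) = (t - 4)(t - 5) / [2] = (1/2)t^2 - (9/2)t + 10
L_1(t) = (t - 3)(t - 5) / [-1] = -t^2 + 8t - 15
L_2(t) = (t - 3)(t - 4) / [2] = (1/2)t^2 - (7/2)t + 6
q(t) = (-7)·L_0 + (-8)·L_1 + 7·L_2
  (-7)·L_0(t) = -(7/2)t^2 + (63/2)t - 70
  (-8)·L_1(t) = 8t^2 - 64t + 120
  7·L_2(t) = (7/2)t^2 - (49/2)t + 42
Adding term by term: 8t^2 - 57t + 92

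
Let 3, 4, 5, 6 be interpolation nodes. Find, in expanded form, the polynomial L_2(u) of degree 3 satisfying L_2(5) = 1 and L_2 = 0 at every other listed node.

L_2(u) = (u - 3)(u - 4)(u - 6) / [(2)·(1)·(-1)]
       = (u^3 - 13u^2 + 54u - 72) / (-2)

L_2(u) = -(1/2)u^3 + (13/2)u^2 - 27u + 36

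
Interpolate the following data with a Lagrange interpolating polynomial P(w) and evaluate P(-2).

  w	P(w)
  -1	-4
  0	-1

L_0(-2) = (-2)/[(-1)] = 2
L_1(-2) = (-1)/[(1)] = -1
Sum: (-4)·(2) + (-1)·(-1) = -7

-7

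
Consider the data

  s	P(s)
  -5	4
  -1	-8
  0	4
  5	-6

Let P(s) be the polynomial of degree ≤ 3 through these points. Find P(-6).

38

Using Newton's divided-difference form:
P[-5,-1] = (-8 - 4) / (-1 - (-5)) = -3
P[-1,0] = (4 - (-8)) / (0 - (-1)) = 12
P[0,5] = (-6 - 4) / (5 - 0) = -2
P[-5,-1,0] = (12 - (-3)) / (0 - (-5)) = 3
P[-1,0,5] = (-2 - 12) / (5 - (-1)) = -7/3
P[-5,-1,0,5] = (-7/3 - 3) / (5 - (-5)) = -8/15
P(-6) = 4 + (-3)·(-1) + 3·(-1)·(-5) + (-8/15)·(-1)·(-5)·(-6) = 38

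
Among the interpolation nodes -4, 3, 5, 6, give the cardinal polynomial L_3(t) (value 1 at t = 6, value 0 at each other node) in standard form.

L_3(t) = (1/30)t^3 - (2/15)t^2 - (17/30)t + 2

L_3(t) = (t + 4)(t - 3)(t - 5) / [(10)·(3)·(1)]
       = (t^3 - 4t^2 - 17t + 60) / (30)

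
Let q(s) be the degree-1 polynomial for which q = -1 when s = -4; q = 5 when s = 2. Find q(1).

Evaluate each Lagrange basis at s = 1:
L_0(1) = (-1)/[(-6)] = 1/6
L_1(1) = (5)/[(6)] = 5/6
Sum: (-1)·(1/6) + 5·(5/6) = 4

4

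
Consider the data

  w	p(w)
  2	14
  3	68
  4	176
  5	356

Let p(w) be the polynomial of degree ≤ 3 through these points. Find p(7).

1004

L_0(7) = (4)·(3)·(2)/[(-1)·(-2)·(-3)] = -4
L_1(7) = (5)·(3)·(2)/[(1)·(-1)·(-2)] = 15
L_2(7) = (5)·(4)·(2)/[(2)·(1)·(-1)] = -20
L_3(7) = (5)·(4)·(3)/[(3)·(2)·(1)] = 10
Sum: 14·(-4) + 68·(15) + 176·(-20) + 356·(10) = 1004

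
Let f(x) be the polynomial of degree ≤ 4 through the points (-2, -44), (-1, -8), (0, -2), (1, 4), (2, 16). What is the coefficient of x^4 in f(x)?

The leading coefficient equals the top divided difference f[-2,-1,0,1,2].
f[-2,-1] = (-8 - (-44)) / (-1 - (-2)) = 36
f[-1,0] = (-2 - (-8)) / (0 - (-1)) = 6
f[0,1] = (4 - (-2)) / (1 - 0) = 6
f[1,2] = (16 - 4) / (2 - 1) = 12
f[-2,-1,0] = (6 - 36) / (0 - (-2)) = -15
f[-1,0,1] = (6 - 6) / (1 - (-1)) = 0
f[0,1,2] = (12 - 6) / (2 - 0) = 3
f[-2,-1,0,1] = (0 - (-15)) / (1 - (-2)) = 5
f[-1,0,1,2] = (3 - 0) / (2 - (-1)) = 1
f[-2,-1,0,1,2] = (1 - 5) / (2 - (-2)) = -1

-1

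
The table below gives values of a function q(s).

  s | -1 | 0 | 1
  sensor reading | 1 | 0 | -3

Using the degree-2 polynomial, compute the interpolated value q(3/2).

L_0(3/2) = (3/2)·(1/2)/[(-1)·(-2)] = 3/8
L_1(3/2) = (5/2)·(1/2)/[(1)·(-1)] = -5/4
L_2(3/2) = (5/2)·(3/2)/[(2)·(1)] = 15/8
Sum: 1·(3/8) + 0 + (-3)·(15/8) = -21/4

-21/4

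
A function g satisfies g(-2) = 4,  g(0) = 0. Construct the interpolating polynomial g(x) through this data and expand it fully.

g(x) = -2x

L_0(x) = x / [-2] = -(1/2)x
L_1(x) = (x + 2) / [2] = (1/2)x + 1
g(x) = 4·L_0 + 0·L_1
  4·L_0(x) = -2x
  0·L_1(x) = 0
Adding term by term: -2x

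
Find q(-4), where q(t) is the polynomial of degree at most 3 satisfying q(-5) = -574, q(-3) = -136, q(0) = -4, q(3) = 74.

-304

Using Newton's divided-difference form:
q[-5,-3] = (-136 - (-574)) / (-3 - (-5)) = 219
q[-3,0] = (-4 - (-136)) / (0 - (-3)) = 44
q[0,3] = (74 - (-4)) / (3 - 0) = 26
q[-5,-3,0] = (44 - 219) / (0 - (-5)) = -35
q[-3,0,3] = (26 - 44) / (3 - (-3)) = -3
q[-5,-3,0,3] = (-3 - (-35)) / (3 - (-5)) = 4
q(-4) = -574 + 219·(1) + (-35)·(1)·(-1) + 4·(1)·(-1)·(-4) = -304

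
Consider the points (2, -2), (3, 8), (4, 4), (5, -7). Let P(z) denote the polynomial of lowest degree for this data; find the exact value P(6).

Evaluate each Lagrange basis at z = 6:
L_0(6) = (3)·(2)·(1)/[(-1)·(-2)·(-3)] = -1
L_1(6) = (4)·(2)·(1)/[(1)·(-1)·(-2)] = 4
L_2(6) = (4)·(3)·(1)/[(2)·(1)·(-1)] = -6
L_3(6) = (4)·(3)·(2)/[(3)·(2)·(1)] = 4
Sum: (-2)·(-1) + 8·(4) + 4·(-6) + (-7)·(4) = -18

-18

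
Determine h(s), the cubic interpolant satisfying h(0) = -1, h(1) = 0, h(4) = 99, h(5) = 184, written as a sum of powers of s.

L_0(s) = (s - 1)(s - 4)(s - 5) / [-20] = -(1/20)s^3 + (1/2)s^2 - (29/20)s + 1
L_1(s) = s(s - 4)(s - 5) / [12] = (1/12)s^3 - (3/4)s^2 + (5/3)s
L_2(s) = s(s - 1)(s - 5) / [-12] = -(1/12)s^3 + (1/2)s^2 - (5/12)s
L_3(s) = s(s - 1)(s - 4) / [20] = (1/20)s^3 - (1/4)s^2 + (1/5)s
h(s) = (-1)·L_0 + 0·L_1 + 99·L_2 + 184·L_3
  (-1)·L_0(s) = (1/20)s^3 - (1/2)s^2 + (29/20)s - 1
  0·L_1(s) = 0
  99·L_2(s) = -(33/4)s^3 + (99/2)s^2 - (165/4)s
  184·L_3(s) = (46/5)s^3 - 46s^2 + (184/5)s
Adding term by term: s^3 + 3s^2 - 3s - 1

h(s) = s^3 + 3s^2 - 3s - 1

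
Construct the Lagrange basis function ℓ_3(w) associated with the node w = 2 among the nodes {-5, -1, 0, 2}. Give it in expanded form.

ℓ_3(w) = (w + 5)(w + 1)w / [(7)·(3)·(2)]
       = (w^3 + 6w^2 + 5w) / (42)

ℓ_3(w) = (1/42)w^3 + (1/7)w^2 + (5/42)w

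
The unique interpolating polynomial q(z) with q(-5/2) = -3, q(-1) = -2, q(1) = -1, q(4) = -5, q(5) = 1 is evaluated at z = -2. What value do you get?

L_0(-2) = (-1)·(-3)·(-6)·(-7)/[(-3/2)·(-7/2)·(-13/2)·(-15/2)] = 32/65
L_1(-2) = (1/2)·(-3)·(-6)·(-7)/[(3/2)·(-2)·(-5)·(-6)] = 7/10
L_2(-2) = (1/2)·(-1)·(-6)·(-7)/[(7/2)·(2)·(-3)·(-4)] = -1/4
L_3(-2) = (1/2)·(-1)·(-3)·(-7)/[(13/2)·(5)·(3)·(-1)] = 7/65
L_4(-2) = (1/2)·(-1)·(-3)·(-6)/[(15/2)·(6)·(4)·(1)] = -1/20
Sum: (-3)·(32/65) + (-2)·(7/10) + (-1)·(-1/4) + (-5)·(7/65) + 1·(-1/20) = -209/65

-209/65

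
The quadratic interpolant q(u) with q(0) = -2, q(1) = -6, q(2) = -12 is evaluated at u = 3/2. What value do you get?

-35/4

L_0(3/2) = (1/2)·(-1/2)/[(-1)·(-2)] = -1/8
L_1(3/2) = (3/2)·(-1/2)/[(1)·(-1)] = 3/4
L_2(3/2) = (3/2)·(1/2)/[(2)·(1)] = 3/8
Sum: (-2)·(-1/8) + (-6)·(3/4) + (-12)·(3/8) = -35/4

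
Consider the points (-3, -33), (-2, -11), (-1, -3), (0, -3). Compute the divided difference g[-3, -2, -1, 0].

g[-3,-2] = (-11 - (-33)) / (-2 - (-3)) = 22
g[-2,-1] = (-3 - (-11)) / (-1 - (-2)) = 8
g[-1,0] = (-3 - (-3)) / (0 - (-1)) = 0
g[-3,-2,-1] = (8 - 22) / (-1 - (-3)) = -7
g[-2,-1,0] = (0 - 8) / (0 - (-2)) = -4
g[-3,-2,-1,0] = (-4 - (-7)) / (0 - (-3)) = 1

1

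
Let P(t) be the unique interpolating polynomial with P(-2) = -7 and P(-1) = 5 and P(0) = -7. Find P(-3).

L_0(-3) = (-2)·(-3)/[(-1)·(-2)] = 3
L_1(-3) = (-1)·(-3)/[(1)·(-1)] = -3
L_2(-3) = (-1)·(-2)/[(2)·(1)] = 1
Sum: (-7)·(3) + 5·(-3) + (-7)·(1) = -43

-43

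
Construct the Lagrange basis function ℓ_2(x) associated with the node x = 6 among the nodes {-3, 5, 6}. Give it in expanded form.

ℓ_2(x) = (1/9)x^2 - (2/9)x - 5/3

ℓ_2(x) = (x + 3)(x - 5) / [(9)·(1)]
       = (x^2 - 2x - 15) / (9)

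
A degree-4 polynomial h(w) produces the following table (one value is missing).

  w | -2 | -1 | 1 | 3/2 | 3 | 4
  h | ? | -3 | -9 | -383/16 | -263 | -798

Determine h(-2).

-48

The 5 known values determine h uniquely (degree ≤ 4).
Evaluate each Lagrange basis at w = -2:
L_0(-2) = (-3)·(-7/2)·(-5)·(-6)/[(-2)·(-5/2)·(-4)·(-5)] = 63/20
L_1(-2) = (-1)·(-7/2)·(-5)·(-6)/[(2)·(-1/2)·(-2)·(-3)] = -35/2
L_2(-2) = (-1)·(-3)·(-5)·(-6)/[(5/2)·(1/2)·(-3/2)·(-5/2)] = 96/5
L_3(-2) = (-1)·(-3)·(-7/2)·(-6)/[(4)·(2)·(3/2)·(-1)] = -21/4
L_4(-2) = (-1)·(-3)·(-7/2)·(-5)/[(5)·(3)·(5/2)·(1)] = 7/5
Sum: (-3)·(63/20) + (-9)·(-35/2) + (-383/16)·(96/5) + (-263)·(-21/4) + (-798)·(7/5) = -48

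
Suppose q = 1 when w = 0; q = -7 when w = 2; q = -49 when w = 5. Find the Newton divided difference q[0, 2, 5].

-2

q[0,2] = (-7 - 1) / (2 - 0) = -4
q[2,5] = (-49 - (-7)) / (5 - 2) = -14
q[0,2,5] = (-14 - (-4)) / (5 - 0) = -2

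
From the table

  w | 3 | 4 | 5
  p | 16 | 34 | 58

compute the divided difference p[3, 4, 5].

p[3,4] = (34 - 16) / (4 - 3) = 18
p[4,5] = (58 - 34) / (5 - 4) = 24
p[3,4,5] = (24 - 18) / (5 - 3) = 3

3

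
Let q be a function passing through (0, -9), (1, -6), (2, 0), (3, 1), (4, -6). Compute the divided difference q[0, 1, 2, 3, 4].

q[0,1] = (-6 - (-9)) / (1 - 0) = 3
q[1,2] = (0 - (-6)) / (2 - 1) = 6
q[2,3] = (1 - 0) / (3 - 2) = 1
q[3,4] = (-6 - 1) / (4 - 3) = -7
q[0,1,2] = (6 - 3) / (2 - 0) = 3/2
q[1,2,3] = (1 - 6) / (3 - 1) = -5/2
q[2,3,4] = (-7 - 1) / (4 - 2) = -4
q[0,1,2,3] = (-5/2 - 3/2) / (3 - 0) = -4/3
q[1,2,3,4] = (-4 - (-5/2)) / (4 - 1) = -1/2
q[0,1,2,3,4] = (-1/2 - (-4/3)) / (4 - 0) = 5/24

5/24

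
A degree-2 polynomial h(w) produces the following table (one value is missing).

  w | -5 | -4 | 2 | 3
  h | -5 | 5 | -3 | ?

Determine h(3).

-47/3

The 3 known values determine h uniquely (degree ≤ 2).
Evaluate each Lagrange basis at w = 3:
L_0(3) = (7)·(1)/[(-1)·(-7)] = 1
L_1(3) = (8)·(1)/[(1)·(-6)] = -4/3
L_2(3) = (8)·(7)/[(7)·(6)] = 4/3
Sum: (-5)·(1) + 5·(-4/3) + (-3)·(4/3) = -47/3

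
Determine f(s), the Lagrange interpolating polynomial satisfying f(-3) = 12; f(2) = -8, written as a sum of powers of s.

f(s) = -4s

Build the Lagrange basis polynomials:
L_0(s) = (s - 2) / [-5] = -(1/5)s + 2/5
L_1(s) = (s + 3) / [5] = (1/5)s + 3/5
f(s) = 12·L_0 + (-8)·L_1
  12·L_0(s) = -(12/5)s + 24/5
  (-8)·L_1(s) = -(8/5)s - 24/5
Adding term by term: -4s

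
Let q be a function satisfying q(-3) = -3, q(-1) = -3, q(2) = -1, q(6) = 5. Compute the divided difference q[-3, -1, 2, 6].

-1/630

q[-3,-1] = (-3 - (-3)) / (-1 - (-3)) = 0
q[-1,2] = (-1 - (-3)) / (2 - (-1)) = 2/3
q[2,6] = (5 - (-1)) / (6 - 2) = 3/2
q[-3,-1,2] = (2/3 - 0) / (2 - (-3)) = 2/15
q[-1,2,6] = (3/2 - 2/3) / (6 - (-1)) = 5/42
q[-3,-1,2,6] = (5/42 - 2/15) / (6 - (-3)) = -1/630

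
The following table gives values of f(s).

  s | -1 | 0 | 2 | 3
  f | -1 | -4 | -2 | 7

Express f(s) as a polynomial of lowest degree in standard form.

Newton's divided differences:
f[-1,0] = (-4 - (-1)) / (0 - (-1)) = -3
f[0,2] = (-2 - (-4)) / (2 - 0) = 1
f[2,3] = (7 - (-2)) / (3 - 2) = 9
f[-1,0,2] = (1 - (-3)) / (2 - (-1)) = 4/3
f[0,2,3] = (9 - 1) / (3 - 0) = 8/3
f[-1,0,2,3] = (8/3 - 4/3) / (3 - (-1)) = 1/3
f(s) = -1 + (-3)·(s + 1) + (4/3)·(s + 1)s + (1/3)·(s + 1)s(s - 2)
Expanding: f(s) = (1/3)s^3 + s^2 - (7/3)s - 4

f(s) = (1/3)s^3 + s^2 - (7/3)s - 4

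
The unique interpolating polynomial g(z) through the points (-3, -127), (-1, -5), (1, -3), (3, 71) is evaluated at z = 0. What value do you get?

-1

L_0(0) = (1)·(-1)·(-3)/[(-2)·(-4)·(-6)] = -1/16
L_1(0) = (3)·(-1)·(-3)/[(2)·(-2)·(-4)] = 9/16
L_2(0) = (3)·(1)·(-3)/[(4)·(2)·(-2)] = 9/16
L_3(0) = (3)·(1)·(-1)/[(6)·(4)·(2)] = -1/16
Sum: (-127)·(-1/16) + (-5)·(9/16) + (-3)·(9/16) + 71·(-1/16) = -1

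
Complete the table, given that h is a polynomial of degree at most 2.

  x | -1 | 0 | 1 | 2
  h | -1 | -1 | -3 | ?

The 3 known values determine h uniquely (degree ≤ 2).
Evaluate each Lagrange basis at x = 2:
L_0(2) = (2)·(1)/[(-1)·(-2)] = 1
L_1(2) = (3)·(1)/[(1)·(-1)] = -3
L_2(2) = (3)·(2)/[(2)·(1)] = 3
Sum: (-1)·(1) + (-1)·(-3) + (-3)·(3) = -7

-7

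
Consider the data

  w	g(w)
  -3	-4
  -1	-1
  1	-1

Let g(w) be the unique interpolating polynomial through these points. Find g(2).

-17/8

L_0(2) = (3)·(1)/[(-2)·(-4)] = 3/8
L_1(2) = (5)·(1)/[(2)·(-2)] = -5/4
L_2(2) = (5)·(3)/[(4)·(2)] = 15/8
Sum: (-4)·(3/8) + (-1)·(-5/4) + (-1)·(15/8) = -17/8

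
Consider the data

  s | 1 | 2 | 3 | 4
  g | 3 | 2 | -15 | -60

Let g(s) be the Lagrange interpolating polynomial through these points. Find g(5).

Evaluate each Lagrange basis at s = 5:
L_0(5) = (3)·(2)·(1)/[(-1)·(-2)·(-3)] = -1
L_1(5) = (4)·(2)·(1)/[(1)·(-1)·(-2)] = 4
L_2(5) = (4)·(3)·(1)/[(2)·(1)·(-1)] = -6
L_3(5) = (4)·(3)·(2)/[(3)·(2)·(1)] = 4
Sum: 3·(-1) + 2·(4) + (-15)·(-6) + (-60)·(4) = -145

-145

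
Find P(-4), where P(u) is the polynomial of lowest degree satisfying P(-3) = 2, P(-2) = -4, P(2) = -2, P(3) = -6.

15

L_0(-4) = (-2)·(-6)·(-7)/[(-1)·(-5)·(-6)] = 14/5
L_1(-4) = (-1)·(-6)·(-7)/[(1)·(-4)·(-5)] = -21/10
L_2(-4) = (-1)·(-2)·(-7)/[(5)·(4)·(-1)] = 7/10
L_3(-4) = (-1)·(-2)·(-6)/[(6)·(5)·(1)] = -2/5
Sum: 2·(14/5) + (-4)·(-21/10) + (-2)·(7/10) + (-6)·(-2/5) = 15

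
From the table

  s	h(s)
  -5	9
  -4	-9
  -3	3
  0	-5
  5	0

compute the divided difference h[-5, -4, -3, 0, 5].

h[-5,-4] = (-9 - 9) / (-4 - (-5)) = -18
h[-4,-3] = (3 - (-9)) / (-3 - (-4)) = 12
h[-3,0] = (-5 - 3) / (0 - (-3)) = -8/3
h[0,5] = (0 - (-5)) / (5 - 0) = 1
h[-5,-4,-3] = (12 - (-18)) / (-3 - (-5)) = 15
h[-4,-3,0] = (-8/3 - 12) / (0 - (-4)) = -11/3
h[-3,0,5] = (1 - (-8/3)) / (5 - (-3)) = 11/24
h[-5,-4,-3,0] = (-11/3 - 15) / (0 - (-5)) = -56/15
h[-4,-3,0,5] = (11/24 - (-11/3)) / (5 - (-4)) = 11/24
h[-5,-4,-3,0,5] = (11/24 - (-56/15)) / (5 - (-5)) = 503/1200

503/1200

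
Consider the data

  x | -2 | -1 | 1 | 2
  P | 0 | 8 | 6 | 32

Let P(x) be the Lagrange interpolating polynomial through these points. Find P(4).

Evaluate each Lagrange basis at x = 4:
L_0(4) = (5)·(3)·(2)/[(-1)·(-3)·(-4)] = -5/2
L_1(4) = (6)·(3)·(2)/[(1)·(-2)·(-3)] = 6
L_2(4) = (6)·(5)·(2)/[(3)·(2)·(-1)] = -10
L_3(4) = (6)·(5)·(3)/[(4)·(3)·(1)] = 15/2
Sum: 0 + 8·(6) + 6·(-10) + 32·(15/2) = 228

228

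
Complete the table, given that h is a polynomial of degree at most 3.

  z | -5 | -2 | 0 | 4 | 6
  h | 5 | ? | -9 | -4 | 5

-29/5

The 4 known values determine h uniquely (degree ≤ 3).
L_0(-2) = (-2)·(-6)·(-8)/[(-5)·(-9)·(-11)] = 32/165
L_1(-2) = (3)·(-6)·(-8)/[(5)·(-4)·(-6)] = 6/5
L_2(-2) = (3)·(-2)·(-8)/[(9)·(4)·(-2)] = -2/3
L_3(-2) = (3)·(-2)·(-6)/[(11)·(6)·(2)] = 3/11
Sum: 5·(32/165) + (-9)·(6/5) + (-4)·(-2/3) + 5·(3/11) = -29/5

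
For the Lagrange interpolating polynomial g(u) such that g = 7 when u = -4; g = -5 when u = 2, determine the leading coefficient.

L_0(u) = (u - 2) / [-6] = -(1/6)u + 1/3
L_1(u) = (u + 4) / [6] = (1/6)u + 2/3
g(u) = 7·L_0 + (-5)·L_1
Only the coefficient of u is needed; take it from each L_i and combine:
7·(-1/6) + (-5)·(1/6) = -2

-2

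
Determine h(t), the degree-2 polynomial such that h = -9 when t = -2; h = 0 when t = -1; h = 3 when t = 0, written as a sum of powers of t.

h(t) = -3t^2 + 3

L_0(t) = (t + 1)t / [2] = (1/2)t^2 + (1/2)t
L_1(t) = (t + 2)t / [-1] = -t^2 - 2t
L_2(t) = (t + 2)(t + 1) / [2] = (1/2)t^2 + (3/2)t + 1
h(t) = (-9)·L_0 + 0·L_1 + 3·L_2
  (-9)·L_0(t) = -(9/2)t^2 - (9/2)t
  0·L_1(t) = 0
  3·L_2(t) = (3/2)t^2 + (9/2)t + 3
Adding term by term: -3t^2 + 3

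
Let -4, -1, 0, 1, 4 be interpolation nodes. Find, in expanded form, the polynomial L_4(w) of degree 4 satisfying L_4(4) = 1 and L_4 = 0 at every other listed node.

L_4(w) = (1/480)w^4 + (1/120)w^3 - (1/480)w^2 - (1/120)w

L_4(w) = (w + 4)(w + 1)w(w - 1) / [(8)·(5)·(4)·(3)]
       = (w^4 + 4w^3 - w^2 - 4w) / (480)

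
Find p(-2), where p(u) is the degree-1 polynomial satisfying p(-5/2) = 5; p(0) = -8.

12/5

Evaluate each Lagrange basis at u = -2:
L_0(-2) = (-2)/[(-5/2)] = 4/5
L_1(-2) = (1/2)/[(5/2)] = 1/5
Sum: 5·(4/5) + (-8)·(1/5) = 12/5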